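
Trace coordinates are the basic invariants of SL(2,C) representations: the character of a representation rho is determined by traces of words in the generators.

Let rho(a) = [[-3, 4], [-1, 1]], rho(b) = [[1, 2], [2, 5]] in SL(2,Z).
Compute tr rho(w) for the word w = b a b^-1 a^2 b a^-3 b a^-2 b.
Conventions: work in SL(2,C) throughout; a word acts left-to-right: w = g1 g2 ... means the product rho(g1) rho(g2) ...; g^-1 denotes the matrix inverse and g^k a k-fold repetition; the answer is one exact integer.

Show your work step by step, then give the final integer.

rho(b) = [[1, 2], [2, 5]]
... * rho(a) = [[-3, 4], [-1, 1]]  ->  [[-5, 6], [-11, 13]]
... * rho(b^-1) = [[5, -2], [-2, 1]]  ->  [[-37, 16], [-81, 35]]
... * rho(a) = [[-3, 4], [-1, 1]]  ->  [[95, -132], [208, -289]]
... * rho(a) = [[-3, 4], [-1, 1]]  ->  [[-153, 248], [-335, 543]]
... * rho(b) = [[1, 2], [2, 5]]  ->  [[343, 934], [751, 2045]]
... * rho(a^-1) = [[1, -4], [1, -3]]  ->  [[1277, -4174], [2796, -9139]]
... * rho(a^-1) = [[1, -4], [1, -3]]  ->  [[-2897, 7414], [-6343, 16233]]
... * rho(a^-1) = [[1, -4], [1, -3]]  ->  [[4517, -10654], [9890, -23327]]
... * rho(b) = [[1, 2], [2, 5]]  ->  [[-16791, -44236], [-36764, -96855]]
... * rho(a^-1) = [[1, -4], [1, -3]]  ->  [[-61027, 199872], [-133619, 437621]]
... * rho(a^-1) = [[1, -4], [1, -3]]  ->  [[138845, -355508], [304002, -778387]]
... * rho(b) = [[1, 2], [2, 5]]  ->  [[-572171, -1499850], [-1252772, -3283931]]
tr = -572171 + -3283931 = -3856102

-3856102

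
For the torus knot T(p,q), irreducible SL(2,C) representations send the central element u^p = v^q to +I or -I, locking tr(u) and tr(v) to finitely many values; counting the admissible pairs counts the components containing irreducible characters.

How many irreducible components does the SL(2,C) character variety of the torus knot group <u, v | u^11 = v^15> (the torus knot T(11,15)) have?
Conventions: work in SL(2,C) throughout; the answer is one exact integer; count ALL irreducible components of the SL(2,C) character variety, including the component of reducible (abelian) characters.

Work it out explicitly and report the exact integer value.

For T(11,15): irreducibility forces the central element u^11 = v^15 to one of +I, -I.
This locks tr(u) to 2*cos(pi*alpha/11), alpha in 1..10, and tr(v) to 2*cos(pi*beta/15), beta in 1..14, on each component of irreducible characters.
Consistency of u^11 = (-1)^alpha I with v^15 = (-1)^beta I forces alpha = beta (mod 2).
count pairs: odd alpha (5 choices) x odd beta (7), plus even alpha (5) x even beta (7): 5*7 + 5*7 = 70.
Total: 70 irreducible-character components + 1 reducible (abelian) component = 71.

71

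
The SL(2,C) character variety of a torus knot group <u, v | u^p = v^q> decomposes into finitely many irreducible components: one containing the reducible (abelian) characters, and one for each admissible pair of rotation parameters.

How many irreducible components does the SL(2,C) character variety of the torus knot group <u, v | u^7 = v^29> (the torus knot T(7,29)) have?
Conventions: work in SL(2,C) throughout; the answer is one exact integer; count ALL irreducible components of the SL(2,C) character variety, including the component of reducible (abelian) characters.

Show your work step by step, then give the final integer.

In the torus knot group T(7,29), u^7 = v^29 is central, so an irreducible representation sends it to +I or -I (Schur).
This locks tr(u) to 2*cos(pi*alpha/7), alpha in 1..6, and tr(v) to 2*cos(pi*beta/29), beta in 1..28, on each component of irreducible characters.
u^7 = (-1)^alpha I and v^29 = (-1)^beta I must agree, so alpha and beta have equal parity.
Enumerate parity-matched pairs: 3*14 odd-odd plus 3*14 even-even gives 84.
Total: 84 irreducible-character components + 1 reducible (abelian) component = 85.

85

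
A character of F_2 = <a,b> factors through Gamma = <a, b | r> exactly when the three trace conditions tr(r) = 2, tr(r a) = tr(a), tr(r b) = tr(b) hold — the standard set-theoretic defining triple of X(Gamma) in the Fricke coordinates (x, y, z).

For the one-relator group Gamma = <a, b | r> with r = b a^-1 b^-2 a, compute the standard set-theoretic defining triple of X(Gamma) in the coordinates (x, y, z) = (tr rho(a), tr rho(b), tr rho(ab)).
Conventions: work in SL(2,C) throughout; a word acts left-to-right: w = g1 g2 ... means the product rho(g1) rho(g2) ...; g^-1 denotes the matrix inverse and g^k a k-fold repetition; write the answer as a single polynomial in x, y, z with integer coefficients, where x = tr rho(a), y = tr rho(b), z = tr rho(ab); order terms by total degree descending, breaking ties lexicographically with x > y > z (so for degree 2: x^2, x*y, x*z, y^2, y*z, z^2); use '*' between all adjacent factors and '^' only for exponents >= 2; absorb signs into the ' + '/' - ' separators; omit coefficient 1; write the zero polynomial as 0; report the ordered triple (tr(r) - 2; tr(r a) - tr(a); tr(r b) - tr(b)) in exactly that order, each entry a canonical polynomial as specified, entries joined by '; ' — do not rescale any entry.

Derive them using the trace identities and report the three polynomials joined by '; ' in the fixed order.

-x*y^2*z + x^2*y + y^3 + y*z^2 - 3*y - 2; -x^2*y^2*z + x^3*y + x*y^3 + x*y*z^2 - 3*x*y - x - z; -x*y^3*z + x^2*y^2 + y^4 + y^2*z^2 - 4*y^2 - y + 2

trace(a b a) = trace(a) * trace(b a) - trace(b)  (reduce the a square) = x*z - y
trace(a b a b) = trace(a b) * trace(a b) - trace(1)  (split on a) = z^2 - 2
trace(b^-1 a b a) = trace(a b a) * trace(b) - trace(a b a b)  (eliminate b^-1) = x*y*z - y^2 - z^2 + 2
trace(b^-1 a b a^-1) = trace(b^-1 a b) * trace(a) - trace(b^-1 a b a)  (eliminate a^-1) = -x*y*z + x^2 + y^2 + z^2 - 2
trace(b a^-1 b^-2 a) = trace(b^-1 a b a^-1) * trace(b) - trace(b^-1 a b a^-1 b)  (eliminate b^-1) = -x*y^2*z + x^2*y + y^3 + y*z^2 - 3*y
trace(a^2) = trace(a) * trace(a) - trace(1)  (reduce the a square) = x^2 - 2
trace(b a^2 b) = trace(b) * trace(a^2 b) - trace(a^2)  (reduce the b square) = x*y*z - x^2 - y^2 + 2
trace(b a b) = trace(b) * trace(a b) - trace(a)  (reduce the b square) = y*z - x
trace(b a^2 b a) = trace(a) * trace(b a b a) - trace(b a b)  (reduce the a square) = x*z^2 - y*z - x
trace(a^2 b a^-1 b) = trace(b a^2 b) * trace(a) - trace(b a^2 b a)  (eliminate a^-1) = x^2*y*z - x^3 - x*y^2 - x*z^2 + y*z + 3*x
trace(b^-1 a^2 b a^-1) = trace(a^2 b a^-1) * trace(b) - trace(a^2 b a^-1 b)  (eliminate b^-1) = -x^2*y*z + x^3 + x*y^2 + x*z^2 - 3*x
trace(b a^-1 b^-2 a^2) = trace(b^-1 a^2 b a^-1) * trace(b) - trace(b^-1 a^2 b a^-1 b)  (eliminate b^-1) = -x^2*y^2*z + x^3*y + x*y^3 + x*y*z^2 - 3*x*y - z
trace(b^2) = trace(b) * trace(b) - trace(1) = y^2 - 2
trace(b a b^2) = trace(b) * trace(b a b) - trace(b a) = y^2*z - x*y - z
trace(b a b^2 a) = trace(b) * trace(a b a b) - trace(a b a) = y*z^2 - x*z - y
trace(a b^2 a^-1 b) = trace(b a b^2) * trace(a) - trace(b a b^2 a) = x*y^2*z - x^2*y - y*z^2 + y
trace(b^-1 a b^2 a^-1) = trace(a b^2 a^-1) * trace(b) - trace(a b^2 a^-1 b) = -x*y^2*z + x^2*y + y^3 + y*z^2 - 3*y
trace(b a^-1 b^-2 a b) = trace(b^-1 a b^2 a^-1) * trace(b) - trace(b^-1 a b^2 a^-1 b) = -x*y^3*z + x^2*y^2 + y^4 + y^2*z^2 - 4*y^2 + 2
assemble the triple (trace(r) - 2; trace(r a) - x; trace(r b) - y)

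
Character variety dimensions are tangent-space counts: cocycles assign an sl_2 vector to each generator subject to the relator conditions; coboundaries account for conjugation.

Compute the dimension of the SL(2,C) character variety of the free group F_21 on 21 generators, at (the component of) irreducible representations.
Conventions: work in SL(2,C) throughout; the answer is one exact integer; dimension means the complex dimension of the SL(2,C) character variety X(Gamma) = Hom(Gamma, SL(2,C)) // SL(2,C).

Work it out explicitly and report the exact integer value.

Here Gamma is free of rank 21 — no relator constrains a cocycle.
A cocycle picks one sl_2 vector per generator freely, giving dim Z^1 = 3*21 = 63.
dim B^1 = 3: the coboundary map is injective because an irreducible image has centralizer 0 in sl_2.
dim X = dim H^1 = dim Z^1 - dim B^1 = 63 - 3 = 60.

60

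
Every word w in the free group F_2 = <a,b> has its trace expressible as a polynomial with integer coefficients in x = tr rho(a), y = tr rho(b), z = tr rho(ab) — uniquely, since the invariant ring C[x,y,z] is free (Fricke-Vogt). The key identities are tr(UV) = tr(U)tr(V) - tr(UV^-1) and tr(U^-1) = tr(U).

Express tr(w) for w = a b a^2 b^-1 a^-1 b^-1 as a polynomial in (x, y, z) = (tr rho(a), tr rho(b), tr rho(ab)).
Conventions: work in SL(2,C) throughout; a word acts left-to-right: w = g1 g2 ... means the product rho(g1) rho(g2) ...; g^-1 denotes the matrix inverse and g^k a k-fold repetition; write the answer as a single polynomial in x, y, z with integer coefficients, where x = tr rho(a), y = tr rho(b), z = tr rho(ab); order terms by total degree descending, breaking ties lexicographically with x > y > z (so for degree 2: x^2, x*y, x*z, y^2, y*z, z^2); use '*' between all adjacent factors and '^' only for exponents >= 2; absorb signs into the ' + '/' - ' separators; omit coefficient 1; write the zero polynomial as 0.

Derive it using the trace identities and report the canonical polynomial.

trace(a b a) = trace(a)*trace(b a) - trace(b) = x*z - y
next, trace(a b a b) = trace(b a)*trace(b a) - trace(1) = z^2 - 2
and trace(b^-1 a b a) = trace(a b a)*trace(b) - trace(a b a b) = x*y*z - y^2 - z^2 + 2
trace(a b a^2) = trace(a)*trace(b a^2) - trace(b a) = x^2*z - x*y - z
and trace(b a b) = trace(b)*trace(a b) - trace(a) = y*z - x
trace(b a^2 b a) = trace(a)*trace(b a b a) - trace(b a b) = x*z^2 - y*z - x
next, trace(b^2) = trace(b)*trace(b) - trace(1) = y^2 - 2
trace(b a^2 b) = trace(a)*trace(b^2 a) - trace(b^2) = x*y*z - x^2 - y^2 + 2
trace(a b a^2 b a) = trace(a)*trace(b a^2 b a) - trace(b a^2 b) = x^2*z^2 - 2*x*y*z + y^2 - 2
trace(b a b a b a) = trace(b a)*trace(b a b a) - trace(b^-1 a^-1) = z^3 - 3*z
trace(b a b a b) = trace(b)*trace(a b a b) - trace(a b a) = y*z^2 - x*z - y
next, trace(a b a^2 b a b) = trace(a)*trace(b a b a b a) - trace(b a b a b) = x*z^3 - y*z^2 - 2*x*z + y
trace(b^-1 a b a^2 b a) = trace(a b a^2 b a)*trace(b) - trace(a b a^2 b a b) = x^2*y*z^2 - 2*x*y^2*z - x*z^3 + y^3 + y*z^2 + 2*x*z - 3*y
and trace(a^-1 b^-1 a b a^2 b) = trace(b^-1 a b a^2 b)*trace(a) - trace(b^-1 a b a^2 b a) = -x^2*y*z^2 + x^3*z + 2*x*y^2*z + x*z^3 - x^2*y - y^3 - y*z^2 - 3*x*z + 3*y
and trace(a b a^2 b^-1 a^-1 b^-1) = trace(a^-1 b^-1 a b a^2)*trace(b) - trace(a^-1 b^-1 a b a^2 b) = x^2*y*z^2 - x^3*z - x*y^2*z - x*z^3 + x^2*y + 3*x*z - y

x^2*y*z^2 - x^3*z - x*y^2*z - x*z^3 + x^2*y + 3*x*z - y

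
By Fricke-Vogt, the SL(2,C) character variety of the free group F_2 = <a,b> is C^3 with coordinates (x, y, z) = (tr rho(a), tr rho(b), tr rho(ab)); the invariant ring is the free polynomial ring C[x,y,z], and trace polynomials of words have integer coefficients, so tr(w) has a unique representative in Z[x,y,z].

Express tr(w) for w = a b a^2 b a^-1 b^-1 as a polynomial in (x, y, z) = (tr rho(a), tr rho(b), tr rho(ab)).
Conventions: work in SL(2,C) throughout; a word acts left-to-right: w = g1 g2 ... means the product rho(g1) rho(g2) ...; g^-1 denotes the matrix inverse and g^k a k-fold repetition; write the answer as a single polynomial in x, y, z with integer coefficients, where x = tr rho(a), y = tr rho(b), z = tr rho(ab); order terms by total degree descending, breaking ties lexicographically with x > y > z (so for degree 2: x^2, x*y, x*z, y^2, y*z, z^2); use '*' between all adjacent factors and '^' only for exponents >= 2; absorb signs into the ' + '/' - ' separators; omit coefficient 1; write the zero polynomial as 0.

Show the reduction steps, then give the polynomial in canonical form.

-x^2*y*z^2 + x^3*z + 2*x*y^2*z + x*z^3 - x^2*y - y^3 - y*z^2 - 3*x*z + 3*y

trace(b^2 a) = trace(b) trace(a b) - trace(a) = y*z - x
trace(b^2) = trace(b) trace(b) - trace(1) = y^2 - 2
trace(b a^2 b) = trace(a) trace(b^2 a) - trace(b^2) = x*y*z - x^2 - y^2 + 2
trace(a b a b) = trace(b a) trace(b a) - trace(1) = z^2 - 2
trace(a b a) = trace(a) trace(b a) - trace(b) = x*z - y
trace(b^2 a b a) = trace(b) trace(a b a b) - trace(a b a) = y*z^2 - x*z - y
trace(b^2 a b) = trace(b) trace(a b^2) - trace(a b) = y^2*z - x*y - z
trace(b a b a^2 b) = trace(a) trace(b^2 a b a) - trace(b^2 a b) = x*y*z^2 - x^2*z - y^2*z + z
trace(b a b a b a) = trace(b a b a) trace(b a) - trace(a b) = z^3 - 3*z
trace(b a b a^2 b a) = trace(a) trace(b a b a b a) - trace(b a b a b) = x*z^3 - y*z^2 - 2*x*z + y
trace(a b a^2 b a^-1 b) = trace(b a b a^2 b) trace(a) - trace(b a b a^2 b a) = x^2*y*z^2 - x^3*z - x*y^2*z - x*z^3 + y*z^2 + 3*x*z - y
trace(a b a^2 b a^-1 b^-1) = trace(a b a^2 b a^-1) trace(b) - trace(a b a^2 b a^-1 b) = -x^2*y*z^2 + x^3*z + 2*x*y^2*z + x*z^3 - x^2*y - y^3 - y*z^2 - 3*x*z + 3*y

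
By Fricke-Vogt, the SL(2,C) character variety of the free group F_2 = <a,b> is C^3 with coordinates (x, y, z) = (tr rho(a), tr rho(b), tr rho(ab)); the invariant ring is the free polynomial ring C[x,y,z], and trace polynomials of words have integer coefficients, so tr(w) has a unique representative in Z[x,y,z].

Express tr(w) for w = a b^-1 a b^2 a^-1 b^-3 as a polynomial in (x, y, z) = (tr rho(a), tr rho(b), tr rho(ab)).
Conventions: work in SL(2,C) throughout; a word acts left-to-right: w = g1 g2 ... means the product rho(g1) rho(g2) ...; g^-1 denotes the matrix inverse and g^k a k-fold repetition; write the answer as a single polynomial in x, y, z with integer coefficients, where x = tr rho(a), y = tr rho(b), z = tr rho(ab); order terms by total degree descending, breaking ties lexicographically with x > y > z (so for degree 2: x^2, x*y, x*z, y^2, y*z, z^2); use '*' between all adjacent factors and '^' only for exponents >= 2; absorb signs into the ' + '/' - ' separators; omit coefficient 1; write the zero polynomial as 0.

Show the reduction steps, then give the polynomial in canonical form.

so trace(a^2) = trace(a) * trace(a) - trace(1) = x^2 - 2
trace(b a^2) = trace(a) * trace(b a) - trace(b) = x*z - y
trace(a^3 b) = trace(a) * trace(b a^2) - trace(b a) = x^2*z - x*y - z
so trace(a^3) = trace(a) * trace(a^2) - trace(a) = x^3 - 3*x
trace(a^2 b^2 a) = trace(b) * trace(a^3 b) - trace(a^3) = x^2*y*z - x^3 - x*y^2 - y*z + 3*x
reduce: trace(b a b a) = trace(b a) * trace(b a) - trace(1) = z^2 - 2
trace(b a b) = trace(b) * trace(a b) - trace(a) = y*z - x
trace(a b a^2 b) = trace(a) * trace(b a b a) - trace(b a b) = x*z^2 - y*z - x
reduce: trace(a^2 b^2 a b) = trace(b) * trace(a b a^2 b) - trace(a b a^2) = x*y*z^2 - x^2*z - y^2*z + z
trace(b^-1 a^2 b^2 a) = trace(a^2 b^2 a) * trace(b) - trace(a^2 b^2 a b) = x^2*y^2*z - x^3*y - x*y^3 - x*y*z^2 + x^2*z + 3*x*y - z
so trace(b^-2 a^2 b^2 a) = trace(b^-1 a^2 b^2 a) * trace(b) - trace(b^-1 a^2 b^2 a b) = x^2*y^3*z - x^3*y^2 - x*y^4 - x*y^2*z^2 + x^3 + 4*x*y^2 - 3*x
reduce: trace(a b^2 a^-1 b^-2 a) = trace(b^-2 a^2 b^2) * trace(a) - trace(b^-2 a^2 b^2 a) = -x^2*y^3*z + x^3*y^2 + x*y^4 + x*y^2*z^2 - 4*x*y^2 + x
reduce: trace(b a b^2) = trace(b) * trace(a b^2) - trace(a b) = y^2*z - x*y - z
trace(b a b a b) = trace(b) * trace(a b a b) - trace(a b a) = y*z^2 - x*z - y
trace(b a b a b^2) = trace(b) * trace(b a b a b) - trace(b a b a) = y^2*z^2 - x*y*z - y^2 - z^2 + 2
trace(a b a b a b) = trace(b a) * trace(b a b a) - trace(b^-1 a^-1) = z^3 - 3*z
so trace(b a b a b^2 a) = trace(b) * trace(a b a b a b) - trace(a b a b a) = y*z^3 - x*z^2 - 2*y*z + x
reduce: trace(a b a b^2 a^-1 b) = trace(b a b a b^2) * trace(a) - trace(b a b a b^2 a) = x*y^2*z^2 - x^2*y*z - y*z^3 - x*y^2 + 2*y*z + x
trace(a b a b^2 a^-1 b^-1) = trace(a b a b^2 a^-1) * trace(b) - trace(a b a b^2 a^-1 b) = -x*y^2*z^2 + x^2*y*z + y^3*z + y*z^3 - 3*y*z - x
so trace(a b^2 a^-1 b^-2 a b) = trace(a b a b^2 a^-1 b^-1) * trace(b) - trace(a b a b^2 a^-1) = -x*y^3*z^2 + x^2*y^2*z + y^4*z + y^2*z^3 - 4*y^2*z + z
reduce: trace(b^-1 a b^-1 a b^2 a^-1 b^-1) = trace(a b^2 a^-1 b^-2 a) * trace(b) - trace(a b^2 a^-1 b^-2 a b) = -x^2*y^4*z + x^3*y^3 + x*y^5 + 2*x*y^3*z^2 - x^2*y^2*z - y^4*z - y^2*z^3 - 4*x*y^3 + 4*y^2*z + x*y - z
trace(b^2) = trace(b) * trace(b) - trace(1) = y^2 - 2
trace(b a^2 b) = trace(a) * trace(b^2 a) - trace(b^2) = x*y*z - x^2 - y^2 + 2
trace(b a^2 b^2) = trace(b) * trace(b a^2 b) - trace(b a^2) = x*y^2*z - x^2*y - y^3 - x*z + 3*y
trace(a b^2 a^-1 b a) = trace(b a^2 b^2) * trace(a) - trace(b a^2 b^2 a) = x^2*y^2*z - x^3*y - x*y^3 - x*y*z^2 + y^2*z + 3*x*y - z
trace(a b^-1 a b^2 a^-1 b) = trace(a b^2 a^-1 b a) * trace(b) - trace(a b^2 a^-1 b a b) = x^2*y^3*z - x^3*y^2 - x*y^4 - 2*x*y^2*z^2 + x^2*y*z + y^3*z + y*z^3 + 4*x*y^2 - 3*y*z - x
trace(b^-1 a b^-1 a b^2 a^-1) = trace(a b^-1 a b^2 a^-1) * trace(b) - trace(a b^-1 a b^2 a^-1 b) = -x^2*y^3*z + x^3*y^2 + x*y^4 + 2*x*y^2*z^2 - x^2*y*z - y^3*z - y*z^3 - 4*x*y^2 + 4*y*z + x
so trace(a b^-1 a b^2 a^-1 b^-3) = trace(b^-1 a b^-1 a b^2 a^-1 b^-1) * trace(b) - trace(b^-1 a b^-1 a b^2 a^-1) = -x^2*y^5*z + x^3*y^4 + x*y^6 + 2*x*y^4*z^2 - y^5*z - y^3*z^3 - x^3*y^2 - 5*x*y^4 - 2*x*y^2*z^2 + x^2*y*z + 5*y^3*z + y*z^3 + 5*x*y^2 - 5*y*z - x

-x^2*y^5*z + x^3*y^4 + x*y^6 + 2*x*y^4*z^2 - y^5*z - y^3*z^3 - x^3*y^2 - 5*x*y^4 - 2*x*y^2*z^2 + x^2*y*z + 5*y^3*z + y*z^3 + 5*x*y^2 - 5*y*z - x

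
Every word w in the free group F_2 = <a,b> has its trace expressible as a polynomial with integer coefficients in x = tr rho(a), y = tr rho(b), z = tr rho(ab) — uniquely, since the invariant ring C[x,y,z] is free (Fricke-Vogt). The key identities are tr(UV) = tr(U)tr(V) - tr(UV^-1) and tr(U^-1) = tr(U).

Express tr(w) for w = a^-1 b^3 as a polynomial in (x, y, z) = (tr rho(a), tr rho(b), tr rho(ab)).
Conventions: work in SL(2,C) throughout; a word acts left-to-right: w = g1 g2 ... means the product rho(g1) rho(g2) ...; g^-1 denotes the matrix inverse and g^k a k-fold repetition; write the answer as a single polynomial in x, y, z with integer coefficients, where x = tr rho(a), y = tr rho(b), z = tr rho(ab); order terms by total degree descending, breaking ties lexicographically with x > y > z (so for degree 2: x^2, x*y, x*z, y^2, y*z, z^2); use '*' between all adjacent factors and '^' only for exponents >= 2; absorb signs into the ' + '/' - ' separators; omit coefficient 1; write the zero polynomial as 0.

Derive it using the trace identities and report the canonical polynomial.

x*y^3 - y^2*z - 2*x*y + z

trace(b^2) = trace(b)*trace(b) - trace(1) = y^2 - 2
trace(b^3) = trace(b)*trace(b^2) - trace(b) = y^3 - 3*y
trace(b a b) = trace(b)*trace(a b) - trace(a) = y*z - x
trace(b^3 a) = trace(b)*trace(b a b) - trace(b a) = y^2*z - x*y - z
trace(a^-1 b^3) = trace(b^3)*trace(a) - trace(b^3 a) = x*y^3 - y^2*z - 2*x*y + z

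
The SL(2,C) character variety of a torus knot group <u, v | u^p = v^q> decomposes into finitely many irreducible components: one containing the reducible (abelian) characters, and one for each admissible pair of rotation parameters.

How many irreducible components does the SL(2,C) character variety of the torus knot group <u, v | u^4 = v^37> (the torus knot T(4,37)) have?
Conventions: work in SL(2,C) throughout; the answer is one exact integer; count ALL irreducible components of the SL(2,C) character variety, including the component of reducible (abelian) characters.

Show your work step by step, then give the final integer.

55

In the torus knot group T(4,37), u^4 = v^37 is central, so an irreducible representation sends it to +I or -I (Schur).
On an irreducible component, tr(u) is locked at 2*cos(pi*alpha/4) for some alpha in 1..3, and tr(v) at 2*cos(pi*beta/37) for some beta in 1..36.
u^4 = (-1)^alpha I and v^37 = (-1)^beta I must agree, so alpha and beta have equal parity.
Enumerate parity-matched pairs: 2*18 odd-odd plus 1*18 even-even gives 54.
That is 54 components of irreducible characters, and with the reducible (abelian) component the total is 55.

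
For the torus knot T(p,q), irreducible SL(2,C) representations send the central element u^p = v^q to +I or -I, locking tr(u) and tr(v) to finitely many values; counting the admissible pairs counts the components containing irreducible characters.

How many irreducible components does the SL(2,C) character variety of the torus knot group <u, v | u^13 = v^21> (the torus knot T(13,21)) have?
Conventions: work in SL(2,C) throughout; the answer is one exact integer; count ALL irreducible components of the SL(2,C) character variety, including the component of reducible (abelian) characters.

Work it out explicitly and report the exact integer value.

121

Gamma = < u, v | u^13 = v^21 > (torus knot T(13,21)); the central element u^13 = v^21 acts as +I or -I in any irreducible SL(2,C) representation.
This locks tr(u) to 2*cos(pi*alpha/13), alpha in 1..12, and tr(v) to 2*cos(pi*beta/21), beta in 1..20, on each component of irreducible characters.
The two central values (-1)^alpha I and (-1)^beta I must be the same matrix, so alpha and beta share a parity.
Counting: 6 odd alphas x 10 odd betas + 6 even alphas x 10 even betas = 60 + 60 = 120.
That is 120 components of irreducible characters, and with the reducible (abelian) component the total is 121.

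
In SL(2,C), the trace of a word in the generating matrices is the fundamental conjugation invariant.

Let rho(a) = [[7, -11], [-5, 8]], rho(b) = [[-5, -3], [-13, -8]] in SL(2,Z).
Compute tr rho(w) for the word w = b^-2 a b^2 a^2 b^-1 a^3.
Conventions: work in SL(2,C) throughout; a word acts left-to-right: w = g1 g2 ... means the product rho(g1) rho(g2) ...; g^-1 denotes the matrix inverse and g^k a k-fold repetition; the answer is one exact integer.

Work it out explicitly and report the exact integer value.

2209912035731

rho(b^-1) = [[-8, 3], [13, -5]]
... * rho(b^-1) = [[-8, 3], [13, -5]]  ->  [[103, -39], [-169, 64]]
... * rho(a) = [[7, -11], [-5, 8]]  ->  [[916, -1445], [-1503, 2371]]
... * rho(b) = [[-5, -3], [-13, -8]]  ->  [[14205, 8812], [-23308, -14459]]
... * rho(b) = [[-5, -3], [-13, -8]]  ->  [[-185581, -113111], [304507, 185596]]
... * rho(a) = [[7, -11], [-5, 8]]  ->  [[-733512, 1136503], [1203569, -1864809]]
... * rho(a) = [[7, -11], [-5, 8]]  ->  [[-10817099, 17160656], [17749028, -28157731]]
... * rho(b^-1) = [[-8, 3], [13, -5]]  ->  [[309625320, -118254577], [-508042727, 194035739]]
... * rho(a) = [[7, -11], [-5, 8]]  ->  [[2758650125, -4351915136], [-4526477784, 7140755909]]
... * rho(a) = [[7, -11], [-5, 8]]  ->  [[41070126555, -65160472463], [-67389124033, 106917302896]]
... * rho(a) = [[7, -11], [-5, 8]]  ->  [[613293248200, -973055171809], [-1006310382711, 1596618787531]]
tr = 613293248200 + 1596618787531 = 2209912035731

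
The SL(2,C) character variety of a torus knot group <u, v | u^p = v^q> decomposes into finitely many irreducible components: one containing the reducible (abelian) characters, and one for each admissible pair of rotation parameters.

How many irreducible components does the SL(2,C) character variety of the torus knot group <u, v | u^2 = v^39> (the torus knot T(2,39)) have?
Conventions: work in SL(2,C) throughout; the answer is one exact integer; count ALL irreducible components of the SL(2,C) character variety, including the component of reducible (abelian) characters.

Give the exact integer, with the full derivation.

Gamma = < u, v | u^2 = v^39 > (torus knot T(2,39)); the central element u^2 = v^39 acts as +I or -I in any irreducible SL(2,C) representation.
On an irreducible component, tr(u) is locked at 2*cos(pi*alpha/2) for some alpha in 1..1, and tr(v) at 2*cos(pi*beta/39) for some beta in 1..38.
u^2 = (-1)^alpha I and v^39 = (-1)^beta I must agree, so alpha and beta have equal parity.
Counting: 1 odd alphas x 19 odd betas + 0 even alphas x 19 even betas = 19 + 0 = 19.
That is 19 components of irreducible characters, and with the reducible (abelian) component the total is 20.

20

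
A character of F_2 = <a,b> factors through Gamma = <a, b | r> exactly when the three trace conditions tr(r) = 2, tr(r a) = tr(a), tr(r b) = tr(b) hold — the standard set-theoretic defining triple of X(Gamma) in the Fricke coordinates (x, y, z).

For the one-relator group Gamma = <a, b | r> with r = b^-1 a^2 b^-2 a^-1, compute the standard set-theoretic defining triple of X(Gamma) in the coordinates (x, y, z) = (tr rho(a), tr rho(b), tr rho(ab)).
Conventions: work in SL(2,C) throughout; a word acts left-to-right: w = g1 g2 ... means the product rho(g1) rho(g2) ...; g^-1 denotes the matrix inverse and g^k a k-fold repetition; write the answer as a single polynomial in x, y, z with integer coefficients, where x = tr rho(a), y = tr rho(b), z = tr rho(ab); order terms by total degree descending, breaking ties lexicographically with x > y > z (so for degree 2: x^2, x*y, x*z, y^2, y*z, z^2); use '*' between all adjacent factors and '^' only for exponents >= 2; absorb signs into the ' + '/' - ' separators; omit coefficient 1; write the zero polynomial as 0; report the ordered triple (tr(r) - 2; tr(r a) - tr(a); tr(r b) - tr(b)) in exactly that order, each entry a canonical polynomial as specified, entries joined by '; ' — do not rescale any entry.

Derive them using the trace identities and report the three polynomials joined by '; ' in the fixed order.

tr(b^-1 a) = tr(a)*tr(b) - tr(a b)   [inverse elimination on b] = x*y - z
tr(a b^-2) = tr(b^-1 a)*tr(b) - tr(b^-1 a b)   [inverse elimination on b] = x*y^2 - y*z - x
tr(a^2) = tr(a)*tr(a) - tr(1)   [square of a] = x^2 - 2
tr(a^2 b) = tr(a)*tr(b a) - tr(b)   [square of a] = x*z - y
tr(a^2 b^-1) = tr(a^2)*tr(b) - tr(a^2 b)   [inverse elimination on b] = x^2*y - x*z - y
tr(a b a^2) = tr(a)*tr(a b a) - tr(a b)   [square of a] = x^2*z - x*y - z
tr(b a b a) = tr(a b)*tr(a b) - tr(1)   [split at a repeated a] = z^2 - 2
tr(b a b) = tr(b)*tr(a b) - tr(a)   [square of b] = y*z - x
tr(a b a^2 b) = tr(a)*tr(b a b a) - tr(b a b)   [square of a] = x*z^2 - y*z - x
tr(b^-1 a b a^2) = tr(a b a^2)*tr(b) - tr(a b a^2 b)   [inverse elimination on b] = x^2*y*z - x*y^2 - x*z^2 + x
tr(b a^2 b^-2 a) = tr(b^-1 a b a^2)*tr(b) - tr(b^-1 a b a^2 b)   [inverse elimination on b] = x^2*y^2*z - x*y^3 - x*y*z^2 - x^2*z + 2*x*y + z
tr(a^2 b^-2 a^-1 b) = tr(b a^2 b^-2)*tr(a) - tr(b a^2 b^-2 a)   [inverse elimination on a] = -x^2*y^2*z + x^3*y + x*y^3 + x*y*z^2 - 3*x*y - z
tr(b^-1 a^2 b^-2 a^-1) = tr(a^2 b^-2 a^-1)*tr(b) - tr(a^2 b^-2 a^-1 b)   [inverse elimination on b] = x^2*y^2*z - x^3*y - x*y*z^2 - y^2*z + 2*x*y + z
tr(b^-1 a^2 b^-1) = tr(b^-1 a^2)*tr(b) - tr(b^-1 a^2 b)  (eliminate b^-1) = x^2*y^2 - x*y*z - x^2 - y^2 + 2
tr(b^-1 a^2 b^-2) = tr(b^-1 a^2 b^-1)*tr(b) - tr(b^-1 a^2)  (eliminate b^-1) = x^2*y^3 - x*y^2*z - 2*x^2*y - y^3 + x*z + 3*y
assemble the triple (tr(r) - 2; tr(r a) - x; tr(r b) - y)

x^2*y^2*z - x^3*y - x*y*z^2 - y^2*z + 2*x*y + z - 2; x^2*y^3 - x*y^2*z - 2*x^2*y - y^3 + x*z - x + 3*y; x*y^2 - y*z - x - y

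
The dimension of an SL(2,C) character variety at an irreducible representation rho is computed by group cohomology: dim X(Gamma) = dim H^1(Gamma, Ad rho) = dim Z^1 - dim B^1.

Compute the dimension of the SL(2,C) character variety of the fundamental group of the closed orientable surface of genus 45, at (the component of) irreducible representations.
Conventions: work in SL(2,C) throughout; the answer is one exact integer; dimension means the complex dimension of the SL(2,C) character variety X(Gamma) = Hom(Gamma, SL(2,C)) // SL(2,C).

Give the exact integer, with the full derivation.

Gamma = pi_1(Sigma_45) = < a_1, b_1, ..., a_45, b_45 | prod [a_i, b_i] > has 2g = 90 generators and 1 relator.
Unconstrained cocycle data is one sl_2 vector per generator (270 dimensions), cut by the relator condition d_2(z) = 0.
d_2 is surjective at irreducible rho (its cokernel H^2 is dual to H^0 = 0), so dim Z^1 = 270 - 3 = 267.
Coboundaries contribute dim B^1 = 3 (injective at irreducible rho).
dim H^1 = 267 - 3 = 264 = dim X.

264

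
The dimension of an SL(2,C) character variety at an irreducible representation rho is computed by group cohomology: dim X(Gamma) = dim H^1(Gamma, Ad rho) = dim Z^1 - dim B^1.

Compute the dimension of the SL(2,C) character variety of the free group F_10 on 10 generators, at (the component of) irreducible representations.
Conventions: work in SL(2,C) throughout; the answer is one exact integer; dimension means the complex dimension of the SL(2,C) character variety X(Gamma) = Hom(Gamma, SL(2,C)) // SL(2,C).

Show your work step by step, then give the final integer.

The free group F_10: 10 generators, no relators.
A cocycle picks one sl_2 vector per generator freely, giving dim Z^1 = 3*10 = 30.
dim B^1 = 3: the coboundary map is injective because an irreducible image has centralizer 0 in sl_2.
dim H^1 = 30 - 3 = 27, which is dim X.

27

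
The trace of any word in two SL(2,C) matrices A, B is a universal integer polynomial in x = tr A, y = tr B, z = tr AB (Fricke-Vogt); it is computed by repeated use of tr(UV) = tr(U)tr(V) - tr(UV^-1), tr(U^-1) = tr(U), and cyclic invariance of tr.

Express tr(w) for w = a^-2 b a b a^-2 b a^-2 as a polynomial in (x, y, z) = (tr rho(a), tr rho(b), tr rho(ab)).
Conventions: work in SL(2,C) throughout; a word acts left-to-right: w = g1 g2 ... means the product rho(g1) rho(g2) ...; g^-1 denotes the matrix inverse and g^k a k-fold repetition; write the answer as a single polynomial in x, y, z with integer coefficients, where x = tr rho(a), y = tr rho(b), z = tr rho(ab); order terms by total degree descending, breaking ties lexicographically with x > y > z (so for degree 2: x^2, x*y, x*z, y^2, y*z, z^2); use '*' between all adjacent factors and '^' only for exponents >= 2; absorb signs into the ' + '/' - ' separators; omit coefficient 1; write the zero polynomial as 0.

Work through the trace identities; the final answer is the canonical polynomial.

so tr(a b^2) = tr(b)*tr(a b) - tr(a) = y*z - x
reduce: tr(b^2 a b) = tr(b)*tr(a b^2) - tr(a b) = y^2*z - x*y - z
tr(a b a b) = tr(a b)*tr(a b) - tr(1)   [split at repeated a] = z^2 - 2
tr(a b a) = tr(a)*tr(b a) - tr(b) = x*z - y
so tr(b^2 a b a) = tr(b)*tr(a b a b) - tr(a b a) = y*z^2 - x*z - y
reduce: tr(b a b a^-1 b) = tr(b^2 a b)*tr(a) - tr(b^2 a b a) = x*y^2*z - x^2*y - y*z^2 + y
reduce: tr(b a b a b a) = tr(b a)*tr(b a b a) - tr(b^-1 a^-1)   [split at repeated b] = z^3 - 3*z
tr(b a b a^-1 b a) = tr(b a b a b)*tr(a) - tr(b a b a b a) = x*y*z^2 - x^2*z - z^3 - x*y + 3*z
reduce: tr(b a b a^-1 b a^-1) = tr(b a b a^-1 b)*tr(a) - tr(b a b a^-1 b a) = x^2*y^2*z - x^3*y - 2*x*y*z^2 + x^2*z + z^3 + 2*x*y - 3*z
so tr(b a b a^-1 b a^-2) = tr(b a b a^-1 b a^-1)*tr(a) - tr(b a b a^-1 b) = x^3*y^2*z - x^4*y - 2*x^2*y*z^2 + x^3*z - x*y^2*z + x*z^3 + 3*x^2*y + y*z^2 - 3*x*z - y
so tr(a^-3 b a b a^-1 b) = tr(b a b a^-1 b a^-2)*tr(a) - tr(b a b a^-1 b a^-1) = x^4*y^2*z - x^5*y - 2*x^3*y*z^2 + x^4*z - 2*x^2*y^2*z + x^2*z^3 + 4*x^3*y + 3*x*y*z^2 - 4*x^2*z - z^3 - 3*x*y + 3*z
reduce: tr(a^-1 b a^-4 b a b) = tr(a^-3 b a b a^-1 b)*tr(a) - tr(a^-3 b a b a^-1 b a) = x^5*y^2*z - x^6*y - 2*x^4*y*z^2 + x^5*z - 3*x^3*y^2*z + x^3*z^3 + 5*x^4*y + 5*x^2*y*z^2 - 5*x^3*z + x*y^2*z - 2*x*z^3 - 6*x^2*y - y*z^2 + 6*x*z + y
tr(a^-1 b a b^2) = tr(b a b^2)*tr(a) - tr(b a b^2 a) = x*y^2*z - x^2*y - y*z^2 + y
tr(a^-2 b a b^2) = tr(a^-1 b a b^2)*tr(a) - tr(a^-1 b a b^2 a) = x^2*y^2*z - x^3*y - x*y*z^2 - y^2*z + 2*x*y + z
so tr(a^-2 b a b^2 a^-1) = tr(a^-2 b a b^2)*tr(a) - tr(a^-2 b a b^2 a) = x^3*y^2*z - x^4*y - x^2*y*z^2 - 2*x*y^2*z + 3*x^2*y + y*z^2 + x*z - y
tr(b a^-4 b a b) = tr(a^-2 b a b^2 a^-1)*tr(a) - tr(a^-2 b a b^2) = x^4*y^2*z - x^5*y - x^3*y*z^2 - 3*x^2*y^2*z + 4*x^3*y + 2*x*y*z^2 + x^2*z + y^2*z - 3*x*y - z
reduce: tr(a^-2 b a b a^-2 b a^-2) = tr(a^-1 b a^-4 b a b)*tr(a) - tr(a^-1 b a^-4 b a b a) = x^6*y^2*z - x^7*y - 2*x^5*y*z^2 + x^6*z - 4*x^4*y^2*z + x^4*z^3 + 6*x^5*y + 6*x^3*y*z^2 - 5*x^4*z + 4*x^2*y^2*z - 2*x^2*z^3 - 10*x^3*y - 3*x*y*z^2 + 5*x^2*z - y^2*z + 4*x*y + z

x^6*y^2*z - x^7*y - 2*x^5*y*z^2 + x^6*z - 4*x^4*y^2*z + x^4*z^3 + 6*x^5*y + 6*x^3*y*z^2 - 5*x^4*z + 4*x^2*y^2*z - 2*x^2*z^3 - 10*x^3*y - 3*x*y*z^2 + 5*x^2*z - y^2*z + 4*x*y + z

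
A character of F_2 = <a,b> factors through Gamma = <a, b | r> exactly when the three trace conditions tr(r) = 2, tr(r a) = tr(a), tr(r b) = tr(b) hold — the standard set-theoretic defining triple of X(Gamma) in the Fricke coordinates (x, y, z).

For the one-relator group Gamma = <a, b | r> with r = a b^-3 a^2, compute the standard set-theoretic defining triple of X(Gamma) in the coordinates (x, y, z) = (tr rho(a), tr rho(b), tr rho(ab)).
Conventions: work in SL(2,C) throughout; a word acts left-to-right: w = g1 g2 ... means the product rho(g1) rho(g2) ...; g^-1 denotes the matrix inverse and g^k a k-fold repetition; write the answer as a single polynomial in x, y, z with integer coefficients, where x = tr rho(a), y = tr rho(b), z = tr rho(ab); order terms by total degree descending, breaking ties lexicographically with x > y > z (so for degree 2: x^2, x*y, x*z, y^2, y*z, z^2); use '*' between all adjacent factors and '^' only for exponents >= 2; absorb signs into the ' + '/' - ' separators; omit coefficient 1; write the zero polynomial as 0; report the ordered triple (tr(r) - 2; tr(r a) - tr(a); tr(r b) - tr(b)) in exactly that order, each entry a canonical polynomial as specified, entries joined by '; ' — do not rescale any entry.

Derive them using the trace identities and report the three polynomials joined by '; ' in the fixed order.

trace(a^2) = trace(a)*trace(a) - trace(1) = x^2 - 2
trace(a^3) = trace(a)*trace(a^2) - trace(a) = x^3 - 3*x
trace(a b a) = trace(a)*trace(b a) - trace(b) = x*z - y
trace(a^3 b) = trace(a)*trace(a b a) - trace(a b) = x^2*z - x*y - z
and trace(a^3 b^-1) = trace(a^3)*trace(b) - trace(a^3 b) = x^3*y - x^2*z - 2*x*y + z
trace(a^3 b^-2) = trace(a^3 b^-1)*trace(b) - trace(a^3) = x^3*y^2 - x^2*y*z - x^3 - 2*x*y^2 + y*z + 3*x
next, trace(a b^-3 a^2) = trace(a^3 b^-2)*trace(b) - trace(a^3 b^-1) = x^3*y^3 - x^2*y^2*z - 2*x^3*y - 2*x*y^3 + x^2*z + y^2*z + 5*x*y - z
trace(a^4) = trace(a)*trace(a^3) - trace(a^2) = x^4 - 4*x^2 + 2
trace(a^4 b) = trace(a)*trace(a^2 b a) - trace(a^2 b) = x^3*z - x^2*y - 2*x*z + y
trace(b^-1 a^4) = trace(a^4)*trace(b) - trace(a^4 b) = x^4*y - x^3*z - 3*x^2*y + 2*x*z + y
and trace(b^-2 a^4) = trace(b^-1 a^4)*trace(b) - trace(b^-1 a^4 b) = x^4*y^2 - x^3*y*z - x^4 - 3*x^2*y^2 + 2*x*y*z + 4*x^2 + y^2 - 2
trace(a b^-3 a^3) = trace(b^-2 a^4)*trace(b) - trace(b^-2 a^4 b) = x^4*y^3 - x^3*y^2*z - 2*x^4*y - 3*x^2*y^3 + x^3*z + 2*x*y^2*z + 7*x^2*y + y^3 - 2*x*z - 3*y
and trace(b a b a) = trace(b a)*trace(b a) - trace(1)   [split at repeated b] = z^2 - 2
trace(b a b) = trace(b)*trace(a b) - trace(a) = y*z - x
and trace(a^2 b a b) = trace(a)*trace(b a b a) - trace(b a b) = x*z^2 - y*z - x
trace(b^-1 a^2 b a) = trace(a^2 b a)*trace(b) - trace(a^2 b a b) = x^2*y*z - x*y^2 - x*z^2 + x
trace(a^2 b a b^-2) = trace(b^-1 a^2 b a)*trace(b) - trace(b^-1 a^2 b a b) = x^2*y^2*z - x*y^3 - x*y*z^2 - x^2*z + 2*x*y + z
trace(a b^-3 a^2 b) = trace(a^2 b a b^-2)*trace(b) - trace(a^2 b a b^-1) = x^2*y^3*z - x*y^4 - x*y^2*z^2 - 2*x^2*y*z + 3*x*y^2 + x*z^2 + y*z - x
assemble the triple (trace(r) - 2; trace(r a) - x; trace(r b) - y)

x^3*y^3 - x^2*y^2*z - 2*x^3*y - 2*x*y^3 + x^2*z + y^2*z + 5*x*y - z - 2; x^4*y^3 - x^3*y^2*z - 2*x^4*y - 3*x^2*y^3 + x^3*z + 2*x*y^2*z + 7*x^2*y + y^3 - 2*x*z - x - 3*y; x^2*y^3*z - x*y^4 - x*y^2*z^2 - 2*x^2*y*z + 3*x*y^2 + x*z^2 + y*z - x - y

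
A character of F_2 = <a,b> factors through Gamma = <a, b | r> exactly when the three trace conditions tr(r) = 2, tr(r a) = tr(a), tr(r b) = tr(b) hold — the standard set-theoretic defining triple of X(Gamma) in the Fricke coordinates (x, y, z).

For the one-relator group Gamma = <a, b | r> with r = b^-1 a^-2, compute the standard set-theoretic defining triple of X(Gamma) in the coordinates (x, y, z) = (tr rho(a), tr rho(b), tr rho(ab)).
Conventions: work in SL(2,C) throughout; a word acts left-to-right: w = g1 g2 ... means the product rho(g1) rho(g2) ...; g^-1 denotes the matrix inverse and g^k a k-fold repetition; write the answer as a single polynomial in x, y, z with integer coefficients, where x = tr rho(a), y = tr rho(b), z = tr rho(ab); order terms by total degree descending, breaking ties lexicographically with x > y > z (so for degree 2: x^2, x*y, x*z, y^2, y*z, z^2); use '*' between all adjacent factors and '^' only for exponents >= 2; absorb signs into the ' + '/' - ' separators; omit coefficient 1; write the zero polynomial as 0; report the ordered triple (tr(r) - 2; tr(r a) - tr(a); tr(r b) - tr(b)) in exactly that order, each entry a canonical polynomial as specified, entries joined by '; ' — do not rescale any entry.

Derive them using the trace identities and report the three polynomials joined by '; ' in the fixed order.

x*z - y - 2; -x + z; x^2 - y - 2

next, tr(a^-1) = tr(a) = x
tr(a^-2) = tr(a^-1) * tr(a) - tr(1) = x^2 - 2
tr(b a^-1) = tr(b) * tr(a) - tr(b a) = x*y - z
tr(a^-2 b) = tr(b a^-1) * tr(a) - tr(b) = x^2*y - x*z - y
tr(b^-1 a^-2) = tr(a^-2) * tr(b) - tr(a^-2 b) = x*z - y
assemble the triple (tr(r) - 2; tr(r a) - x; tr(r b) - y)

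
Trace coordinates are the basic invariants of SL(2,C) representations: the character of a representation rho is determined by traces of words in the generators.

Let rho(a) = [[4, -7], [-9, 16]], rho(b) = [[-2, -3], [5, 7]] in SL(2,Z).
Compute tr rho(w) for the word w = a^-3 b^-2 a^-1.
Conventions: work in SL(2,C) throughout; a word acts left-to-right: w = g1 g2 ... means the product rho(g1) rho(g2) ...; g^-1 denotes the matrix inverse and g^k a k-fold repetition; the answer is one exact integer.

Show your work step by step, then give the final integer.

3652423

rho(a^-1) = [[16, 7], [9, 4]]
... * rho(a^-1) = [[16, 7], [9, 4]]  ->  [[319, 140], [180, 79]]
... * rho(a^-1) = [[16, 7], [9, 4]]  ->  [[6364, 2793], [3591, 1576]]
... * rho(b^-1) = [[7, 3], [-5, -2]]  ->  [[30583, 13506], [17257, 7621]]
... * rho(b^-1) = [[7, 3], [-5, -2]]  ->  [[146551, 64737], [82694, 36529]]
... * rho(a^-1) = [[16, 7], [9, 4]]  ->  [[2927449, 1284805], [1651865, 724974]]
tr = 2927449 + 724974 = 3652423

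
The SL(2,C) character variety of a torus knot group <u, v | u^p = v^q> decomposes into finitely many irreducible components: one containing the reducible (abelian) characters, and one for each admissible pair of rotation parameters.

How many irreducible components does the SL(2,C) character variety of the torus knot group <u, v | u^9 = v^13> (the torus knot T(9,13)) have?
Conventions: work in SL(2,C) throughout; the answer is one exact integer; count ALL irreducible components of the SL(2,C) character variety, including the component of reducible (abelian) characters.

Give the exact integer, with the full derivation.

49

For T(9,13): irreducibility forces the central element u^9 = v^13 to one of +I, -I.
On an irreducible component, tr(u) is locked at 2*cos(pi*alpha/9) for some alpha in 1..8, and tr(v) at 2*cos(pi*beta/13) for some beta in 1..12.
Consistency of u^9 = (-1)^alpha I with v^13 = (-1)^beta I forces alpha = beta (mod 2).
Counting: 4 odd alphas x 6 odd betas + 4 even alphas x 6 even betas = 24 + 24 = 48.
Total: 48 irreducible-character components + 1 reducible (abelian) component = 49.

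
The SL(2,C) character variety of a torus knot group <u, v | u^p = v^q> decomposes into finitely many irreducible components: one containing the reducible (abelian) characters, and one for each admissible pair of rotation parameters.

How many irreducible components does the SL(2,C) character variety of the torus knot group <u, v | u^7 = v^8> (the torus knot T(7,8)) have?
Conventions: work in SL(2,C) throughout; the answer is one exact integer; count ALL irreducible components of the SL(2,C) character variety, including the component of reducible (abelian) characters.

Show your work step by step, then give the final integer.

22

For T(7,8): irreducibility forces the central element u^7 = v^8 to one of +I, -I.
On an irreducible component, tr(u) is locked at 2*cos(pi*alpha/7) for some alpha in 1..6, and tr(v) at 2*cos(pi*beta/8) for some beta in 1..7.
Consistency of u^7 = (-1)^alpha I with v^8 = (-1)^beta I forces alpha = beta (mod 2).
Enumerate parity-matched pairs: 3*4 odd-odd plus 3*3 even-even gives 21.
Total: 21 irreducible-character components + 1 reducible (abelian) component = 22.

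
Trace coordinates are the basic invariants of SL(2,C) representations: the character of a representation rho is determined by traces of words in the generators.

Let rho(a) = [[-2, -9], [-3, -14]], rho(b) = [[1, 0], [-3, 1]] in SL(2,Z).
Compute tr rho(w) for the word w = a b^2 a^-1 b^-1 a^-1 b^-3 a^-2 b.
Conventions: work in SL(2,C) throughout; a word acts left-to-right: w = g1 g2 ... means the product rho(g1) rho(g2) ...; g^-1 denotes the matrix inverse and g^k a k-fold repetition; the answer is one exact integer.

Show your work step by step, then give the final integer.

rho(a) = [[-2, -9], [-3, -14]]
... * rho(b) = [[1, 0], [-3, 1]]  ->  [[25, -9], [39, -14]]
... * rho(b) = [[1, 0], [-3, 1]]  ->  [[52, -9], [81, -14]]
... * rho(a^-1) = [[-14, 9], [3, -2]]  ->  [[-755, 486], [-1176, 757]]
... * rho(b^-1) = [[1, 0], [3, 1]]  ->  [[703, 486], [1095, 757]]
... * rho(a^-1) = [[-14, 9], [3, -2]]  ->  [[-8384, 5355], [-13059, 8341]]
... * rho(b^-1) = [[1, 0], [3, 1]]  ->  [[7681, 5355], [11964, 8341]]
... * rho(b^-1) = [[1, 0], [3, 1]]  ->  [[23746, 5355], [36987, 8341]]
... * rho(b^-1) = [[1, 0], [3, 1]]  ->  [[39811, 5355], [62010, 8341]]
... * rho(a^-1) = [[-14, 9], [3, -2]]  ->  [[-541289, 347589], [-843117, 541408]]
... * rho(a^-1) = [[-14, 9], [3, -2]]  ->  [[8620813, -5566779], [13427862, -8670869]]
... * rho(b) = [[1, 0], [-3, 1]]  ->  [[25321150, -5566779], [39440469, -8670869]]
tr = 25321150 + -8670869 = 16650281

16650281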